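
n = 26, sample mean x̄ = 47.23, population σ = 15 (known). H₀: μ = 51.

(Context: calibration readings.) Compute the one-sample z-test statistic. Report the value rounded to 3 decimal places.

SE = σ/√n = 15/√26 = 2.9417
z = (x̄−μ₀)/SE = (47.23−51)/2.9417 = -1.2816

test statistic = -1.282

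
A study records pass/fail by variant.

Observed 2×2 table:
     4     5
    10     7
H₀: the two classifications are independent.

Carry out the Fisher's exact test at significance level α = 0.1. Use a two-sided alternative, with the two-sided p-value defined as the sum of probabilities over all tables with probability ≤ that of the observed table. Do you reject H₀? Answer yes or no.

Margins: r₁=9, r₂=17, c₁=14, c₂=12, n=26
p_obs = C(9,4)·C(17,10)/C(26,14); sum pmf over tables with pmf ≤ p_obs
p-value (two-sided) = 0.68284
At α=0.1: p ≥ α → fail to reject H₀

reject H₀: no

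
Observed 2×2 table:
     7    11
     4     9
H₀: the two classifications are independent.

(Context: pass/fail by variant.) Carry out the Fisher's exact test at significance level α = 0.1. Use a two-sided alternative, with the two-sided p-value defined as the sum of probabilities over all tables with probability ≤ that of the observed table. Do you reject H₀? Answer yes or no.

reject H₀: no

Margins: r₁=18, r₂=13, c₁=11, c₂=20, n=31
p_obs = C(18,7)·C(13,4)/C(31,11); sum pmf over tables with pmf ≤ p_obs
p-value (two-sided) = 0.71783
At α=0.1: p ≥ α → fail to reject H₀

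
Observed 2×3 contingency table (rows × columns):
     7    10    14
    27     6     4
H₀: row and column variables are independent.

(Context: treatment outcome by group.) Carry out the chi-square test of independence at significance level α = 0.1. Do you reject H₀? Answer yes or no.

reject H₀: yes

Row totals [31, 37], col totals [34, 16, 18], n=68
χ² = (7−15.50)²/15.50 + (10−7.29)²/7.29 + (14−8.21)²/8.21 + (27−18.50)²/18.50 + (6−8.71)²/8.71 + (4−9.79)²/9.79 = 17.9304
df = 2
p-value (upper-tail) = 0.00013
At α=0.1: p < α → reject H₀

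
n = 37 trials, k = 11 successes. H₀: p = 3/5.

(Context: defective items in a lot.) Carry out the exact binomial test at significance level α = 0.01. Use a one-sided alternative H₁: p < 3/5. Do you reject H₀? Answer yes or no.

reject H₀: yes

Exact binomial: n=37, k=11, p₀=3/5=0.6000
P(X≤11) from Σ C(n,i)·p₀^i·(1−p₀)^(n−i)
p-value (one-sided, H₁ less) = 0.00019
At α=0.01: p < α → reject H₀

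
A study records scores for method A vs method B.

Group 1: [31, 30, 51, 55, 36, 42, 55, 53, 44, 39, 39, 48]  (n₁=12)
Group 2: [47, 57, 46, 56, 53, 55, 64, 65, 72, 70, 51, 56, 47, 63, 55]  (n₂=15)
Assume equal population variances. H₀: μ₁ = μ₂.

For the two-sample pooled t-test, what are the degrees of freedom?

degrees of freedom = 25

df = n₁ + n₂ − 2 = 12 + 15 − 2 = 25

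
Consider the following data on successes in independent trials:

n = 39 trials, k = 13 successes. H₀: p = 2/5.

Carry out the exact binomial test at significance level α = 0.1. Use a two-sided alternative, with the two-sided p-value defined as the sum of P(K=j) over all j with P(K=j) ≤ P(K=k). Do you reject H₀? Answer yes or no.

Exact binomial: n=39, k=13, p₀=2/5=0.4000
P(X=j) = C(n,j)·p₀^j·(1−p₀)^(n−j); p = Σ P(X=j) over j with P(X=j) ≤ P(X=13)
p-value (two-sided) = 0.41968
At α=0.1: p ≥ α → fail to reject H₀

reject H₀: no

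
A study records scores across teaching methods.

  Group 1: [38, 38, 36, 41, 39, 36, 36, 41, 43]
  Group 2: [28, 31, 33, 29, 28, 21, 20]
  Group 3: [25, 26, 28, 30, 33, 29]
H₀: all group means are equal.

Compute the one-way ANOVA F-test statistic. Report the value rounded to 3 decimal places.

test statistic = 25.624

Group means [38.67, 27.14, 28.50], grand mean 32.227
SSB = Σnᵢ(x̄ᵢ−x̄)² = 637.506; SSW = ΣΣ(x−x̄ᵢ)² = 236.357
MSB = 637.506/2 = 318.7532; MSW = 236.357/19 = 12.4398
F = MSB/MSW = 25.6236
df = (2, 19)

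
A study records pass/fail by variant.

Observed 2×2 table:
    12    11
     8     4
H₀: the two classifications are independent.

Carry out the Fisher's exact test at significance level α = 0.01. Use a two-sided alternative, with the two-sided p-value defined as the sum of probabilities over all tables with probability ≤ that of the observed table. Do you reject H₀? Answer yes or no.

Margins: r₁=23, r₂=12, c₁=20, c₂=15, n=35
p_obs = C(23,12)·C(12,8)/C(35,20); sum pmf over tables with pmf ≤ p_obs
p-value (two-sided) = 0.48854
At α=0.01: p ≥ α → fail to reject H₀

reject H₀: no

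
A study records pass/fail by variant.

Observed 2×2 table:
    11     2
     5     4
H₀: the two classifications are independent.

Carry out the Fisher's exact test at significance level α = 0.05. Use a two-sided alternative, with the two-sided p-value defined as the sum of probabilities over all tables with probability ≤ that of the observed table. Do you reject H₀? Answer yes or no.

reject H₀: no

Margins: r₁=13, r₂=9, c₁=16, c₂=6, n=22
p_obs = C(13,11)·C(9,5)/C(22,16); sum pmf over tables with pmf ≤ p_obs
p-value (two-sided) = 0.17780
At α=0.05: p ≥ α → fail to reject H₀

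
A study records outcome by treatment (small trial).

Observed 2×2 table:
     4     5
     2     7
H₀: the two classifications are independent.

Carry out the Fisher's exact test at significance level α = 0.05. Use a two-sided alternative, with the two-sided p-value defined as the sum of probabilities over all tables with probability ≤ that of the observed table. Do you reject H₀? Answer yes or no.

Margins: r₁=9, r₂=9, c₁=6, c₂=12, n=18
p_obs = C(9,4)·C(9,2)/C(18,6); sum pmf over tables with pmf ≤ p_obs
p-value (two-sided) = 0.61991
At α=0.05: p ≥ α → fail to reject H₀

reject H₀: no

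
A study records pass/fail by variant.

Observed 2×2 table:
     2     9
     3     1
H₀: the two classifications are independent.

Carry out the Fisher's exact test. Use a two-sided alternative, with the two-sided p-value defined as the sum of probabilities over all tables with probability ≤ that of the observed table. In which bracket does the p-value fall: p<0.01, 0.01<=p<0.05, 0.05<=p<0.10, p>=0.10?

Margins: r₁=11, r₂=4, c₁=5, c₂=10, n=15
p_obs = C(11,2)·C(4,3)/C(15,5); sum pmf over tables with pmf ≤ p_obs
p-value (two-sided) = 0.07692
→ bracket: 0.05<=p<0.10

p-value bracket: 0.05<=p<0.10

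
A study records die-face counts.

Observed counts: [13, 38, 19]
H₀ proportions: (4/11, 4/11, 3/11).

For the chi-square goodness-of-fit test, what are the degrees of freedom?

degrees of freedom = 2

df = k − 1 = 3 − 1 = 2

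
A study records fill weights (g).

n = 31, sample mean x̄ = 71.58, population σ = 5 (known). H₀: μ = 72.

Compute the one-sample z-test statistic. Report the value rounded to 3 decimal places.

test statistic = -0.468

SE = σ/√n = 5/√31 = 0.8980
z = (x̄−μ₀)/SE = (71.58−72)/0.8980 = -0.4677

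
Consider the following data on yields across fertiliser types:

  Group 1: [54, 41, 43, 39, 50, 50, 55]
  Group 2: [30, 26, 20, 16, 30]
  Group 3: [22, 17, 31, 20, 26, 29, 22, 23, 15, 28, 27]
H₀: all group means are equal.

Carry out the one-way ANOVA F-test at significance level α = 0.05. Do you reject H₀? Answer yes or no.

reject H₀: yes

Group means [47.43, 24.40, 23.64], grand mean 31.043
SSB = Σnᵢ(x̄ᵢ−x̄)² = 2703.497; SSW = ΣΣ(x−x̄ᵢ)² = 657.460
MSB = 2703.497/2 = 1351.7484; MSW = 657.460/20 = 32.8730
F = MSB/MSW = 41.1203
df = (2, 20)
p-value (upper-tail) = 0.00000
At α=0.05: p < α → reject H₀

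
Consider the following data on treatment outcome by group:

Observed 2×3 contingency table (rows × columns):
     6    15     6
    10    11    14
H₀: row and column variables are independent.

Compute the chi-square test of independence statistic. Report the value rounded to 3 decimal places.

test statistic = 3.847

Row totals [27, 35], col totals [16, 26, 20], n=62
χ² = (6−6.97)²/6.97 + (15−11.32)²/11.32 + (6−8.71)²/8.71 + (10−9.03)²/9.03 + (11−14.68)²/14.68 + (14−11.29)²/11.29 = 3.8472
df = 2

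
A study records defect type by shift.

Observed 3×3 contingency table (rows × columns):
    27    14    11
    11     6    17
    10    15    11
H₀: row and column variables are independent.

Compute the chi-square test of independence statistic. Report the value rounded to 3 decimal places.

Row totals [52, 34, 36], col totals [48, 35, 39], n=122
χ² = (27−20.46)²/20.46 + (14−14.92)²/14.92 + (11−16.62)²/16.62 + (11−13.38)²/13.38 + (6−9.75)²/9.75 + (17−10.87)²/10.87 + (10−14.16)²/14.16 + (15−10.33)²/10.33 + (11−11.51)²/11.51 = 12.7358
df = 4

test statistic = 12.736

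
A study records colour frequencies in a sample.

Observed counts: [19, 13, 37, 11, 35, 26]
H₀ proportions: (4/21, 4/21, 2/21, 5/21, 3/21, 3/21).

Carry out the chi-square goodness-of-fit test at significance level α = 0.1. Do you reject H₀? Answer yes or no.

reject H₀: yes

n = 141; E_i = n·p_i = [26.86, 26.86, 13.43, 33.57, 20.14, 20.14]
χ² = (19−26.86)²/26.86 + (13−26.86)²/26.86 + (37−13.43)²/13.43 + (11−33.57)²/33.57 + (35−20.14)²/20.14 + (26−20.14)²/20.14 = 78.6610
df = 5
p-value (upper-tail) = 0.00000
At α=0.1: p < α → reject H₀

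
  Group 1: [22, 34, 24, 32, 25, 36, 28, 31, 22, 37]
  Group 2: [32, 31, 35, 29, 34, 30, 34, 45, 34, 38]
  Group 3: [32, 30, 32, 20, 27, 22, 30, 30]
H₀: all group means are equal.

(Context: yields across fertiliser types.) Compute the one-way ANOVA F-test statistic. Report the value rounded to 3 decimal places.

Group means [29.10, 34.20, 27.88], grand mean 30.571
SSB = Σnᵢ(x̄ᵢ−x̄)² = 211.482; SSW = ΣΣ(x−x̄ᵢ)² = 627.375
MSB = 211.482/2 = 105.7411; MSW = 627.375/25 = 25.0950
F = MSB/MSW = 4.2136
df = (2, 25)

test statistic = 4.214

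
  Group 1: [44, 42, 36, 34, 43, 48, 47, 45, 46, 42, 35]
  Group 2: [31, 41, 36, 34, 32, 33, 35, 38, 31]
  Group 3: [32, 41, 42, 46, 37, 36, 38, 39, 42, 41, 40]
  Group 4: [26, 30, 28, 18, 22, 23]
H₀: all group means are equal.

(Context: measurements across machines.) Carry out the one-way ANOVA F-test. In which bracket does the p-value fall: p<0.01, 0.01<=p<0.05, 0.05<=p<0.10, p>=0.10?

p-value bracket: p<0.01

Group means [42.00, 34.56, 39.45, 24.50], grand mean 36.595
SSB = Σnᵢ(x̄ᵢ−x̄)² = 1326.469; SSW = ΣΣ(x−x̄ᵢ)² = 562.449
MSB = 1326.469/3 = 442.1565; MSW = 562.449/33 = 17.0439
F = MSB/MSW = 25.9422
df = (3, 33)
p-value (upper-tail) = 0.00000
→ bracket: p<0.01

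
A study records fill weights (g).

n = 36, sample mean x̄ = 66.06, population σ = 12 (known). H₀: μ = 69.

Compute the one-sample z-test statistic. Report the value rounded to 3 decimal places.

SE = σ/√n = 12/√36 = 2.0000
z = (x̄−μ₀)/SE = (66.06−69)/2.0000 = -1.4700

test statistic = -1.470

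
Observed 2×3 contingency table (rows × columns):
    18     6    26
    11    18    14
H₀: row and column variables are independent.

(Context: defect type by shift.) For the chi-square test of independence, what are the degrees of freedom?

df = (r−1)(c−1) = (2−1)·(3−1) = 2

degrees of freedom = 2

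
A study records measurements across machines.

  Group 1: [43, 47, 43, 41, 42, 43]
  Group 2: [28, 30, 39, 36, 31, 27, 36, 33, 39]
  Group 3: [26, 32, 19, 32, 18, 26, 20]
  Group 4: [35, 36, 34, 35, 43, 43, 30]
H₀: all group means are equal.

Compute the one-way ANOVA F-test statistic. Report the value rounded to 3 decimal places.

test statistic = 18.178

Group means [43.17, 33.22, 24.71, 36.57], grand mean 34.034
SSB = Σnᵢ(x̄ᵢ−x̄)² = 1159.434; SSW = ΣΣ(x−x̄ᵢ)² = 531.532
MSB = 1159.434/3 = 386.4779; MSW = 531.532/25 = 21.2613
F = MSB/MSW = 18.1776
df = (3, 25)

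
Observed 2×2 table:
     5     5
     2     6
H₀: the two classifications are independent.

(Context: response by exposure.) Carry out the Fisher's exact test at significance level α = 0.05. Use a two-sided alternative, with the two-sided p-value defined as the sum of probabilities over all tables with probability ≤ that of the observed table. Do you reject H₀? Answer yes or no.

reject H₀: no

Margins: r₁=10, r₂=8, c₁=7, c₂=11, n=18
p_obs = C(10,5)·C(8,2)/C(18,7); sum pmf over tables with pmf ≤ p_obs
p-value (two-sided) = 0.36652
At α=0.05: p ≥ α → fail to reject H₀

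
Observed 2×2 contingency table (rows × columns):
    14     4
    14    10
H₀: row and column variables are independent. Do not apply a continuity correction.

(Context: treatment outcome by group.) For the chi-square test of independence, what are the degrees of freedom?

degrees of freedom = 1

df = (r−1)(c−1) = (2−1)·(2−1) = 1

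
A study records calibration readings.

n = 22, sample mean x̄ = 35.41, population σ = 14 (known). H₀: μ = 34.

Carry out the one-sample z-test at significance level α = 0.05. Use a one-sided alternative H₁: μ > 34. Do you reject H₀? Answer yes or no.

SE = σ/√n = 14/√22 = 2.9848
z = (x̄−μ₀)/SE = (35.41−34)/2.9848 = 0.4724
p-value (one-sided, H₁ greater) = 0.31832
At α=0.05: p ≥ α → fail to reject H₀

reject H₀: no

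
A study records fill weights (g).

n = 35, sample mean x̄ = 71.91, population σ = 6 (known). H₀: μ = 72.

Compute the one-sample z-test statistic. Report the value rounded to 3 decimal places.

SE = σ/√n = 6/√35 = 1.0142
z = (x̄−μ₀)/SE = (71.91−72)/1.0142 = -0.0887

test statistic = -0.089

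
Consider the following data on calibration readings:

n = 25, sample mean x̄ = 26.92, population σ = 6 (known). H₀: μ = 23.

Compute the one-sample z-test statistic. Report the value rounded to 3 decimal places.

SE = σ/√n = 6/√25 = 1.2000
z = (x̄−μ₀)/SE = (26.92−23)/1.2000 = 3.2667

test statistic = 3.267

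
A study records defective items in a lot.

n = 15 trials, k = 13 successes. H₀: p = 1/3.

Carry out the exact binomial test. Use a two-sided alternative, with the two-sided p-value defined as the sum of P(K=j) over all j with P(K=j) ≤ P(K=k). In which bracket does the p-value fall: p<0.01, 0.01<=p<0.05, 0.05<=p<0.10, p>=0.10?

Exact binomial: n=15, k=13, p₀=1/3=0.3333
P(X=j) = C(n,j)·p₀^j·(1−p₀)^(n−j); p = Σ P(X=j) over j with P(X=j) ≤ P(X=13)
p-value (two-sided) = 0.00003
→ bracket: p<0.01

p-value bracket: p<0.01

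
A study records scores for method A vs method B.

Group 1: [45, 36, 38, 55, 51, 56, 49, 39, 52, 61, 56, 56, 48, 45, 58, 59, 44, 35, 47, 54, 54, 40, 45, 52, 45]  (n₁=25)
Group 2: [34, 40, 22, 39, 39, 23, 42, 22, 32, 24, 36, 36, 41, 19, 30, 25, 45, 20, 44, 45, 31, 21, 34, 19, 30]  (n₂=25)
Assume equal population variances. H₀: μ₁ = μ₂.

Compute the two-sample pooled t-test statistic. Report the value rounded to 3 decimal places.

test statistic = 7.385

x̄₁=48.800, s₁=7.472, n₁=25
x̄₂=31.720, s₂=8.825, n₂=25
s_p² = [24·7.472² + 24·8.825²]/48 = 66.8550
SE = √(s_p²·(1/25+1/25)) = 2.3127
t = (48.800−31.720)/2.3127 = 7.3854
df = 48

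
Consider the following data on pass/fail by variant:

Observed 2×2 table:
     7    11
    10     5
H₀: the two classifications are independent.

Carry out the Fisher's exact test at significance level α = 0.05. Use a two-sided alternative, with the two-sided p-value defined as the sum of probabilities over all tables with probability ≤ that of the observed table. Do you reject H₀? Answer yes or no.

Margins: r₁=18, r₂=15, c₁=17, c₂=16, n=33
p_obs = C(18,7)·C(15,10)/C(33,17); sum pmf over tables with pmf ≤ p_obs
p-value (two-sided) = 0.16632
At α=0.05: p ≥ α → fail to reject H₀

reject H₀: no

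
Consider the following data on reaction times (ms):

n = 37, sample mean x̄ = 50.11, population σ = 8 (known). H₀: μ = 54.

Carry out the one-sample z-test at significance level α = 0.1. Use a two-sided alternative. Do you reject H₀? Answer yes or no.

reject H₀: yes

SE = σ/√n = 8/√37 = 1.3152
z = (x̄−μ₀)/SE = (50.11−54)/1.3152 = -2.9577
p-value (two-sided) = 0.00310
At α=0.1: p < α → reject H₀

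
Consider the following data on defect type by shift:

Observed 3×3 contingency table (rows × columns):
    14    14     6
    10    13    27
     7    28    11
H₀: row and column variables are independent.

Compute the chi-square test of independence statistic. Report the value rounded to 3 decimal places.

test statistic = 22.905

Row totals [34, 50, 46], col totals [31, 55, 44], n=130
χ² = (14−8.11)²/8.11 + (14−14.38)²/14.38 + (6−11.51)²/11.51 + (10−11.92)²/11.92 + (13−21.15)²/21.15 + (27−16.92)²/16.92 + (7−10.97)²/10.97 + (28−19.46)²/19.46 + (11−15.57)²/15.57 = 22.9054
df = 4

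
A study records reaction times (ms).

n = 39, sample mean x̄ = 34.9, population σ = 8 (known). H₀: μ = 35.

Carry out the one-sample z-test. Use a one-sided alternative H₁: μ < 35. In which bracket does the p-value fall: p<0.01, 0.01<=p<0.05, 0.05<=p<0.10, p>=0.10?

SE = σ/√n = 8/√39 = 1.2810
z = (x̄−μ₀)/SE = (34.9−35)/1.2810 = -0.0781
p-value (one-sided, H₁ less) = 0.46889
→ bracket: p>=0.10

p-value bracket: p>=0.10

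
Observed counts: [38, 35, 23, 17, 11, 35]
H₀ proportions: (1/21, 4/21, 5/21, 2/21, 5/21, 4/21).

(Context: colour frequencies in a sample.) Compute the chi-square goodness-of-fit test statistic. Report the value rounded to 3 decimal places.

test statistic = 148.868

n = 159; E_i = n·p_i = [7.57, 30.29, 37.86, 15.14, 37.86, 30.29]
χ² = (38−7.57)²/7.57 + (35−30.29)²/30.29 + (23−37.86)²/37.86 + (17−15.14)²/15.14 + (11−37.86)²/37.86 + (35−30.29)²/30.29 = 148.8679
df = 5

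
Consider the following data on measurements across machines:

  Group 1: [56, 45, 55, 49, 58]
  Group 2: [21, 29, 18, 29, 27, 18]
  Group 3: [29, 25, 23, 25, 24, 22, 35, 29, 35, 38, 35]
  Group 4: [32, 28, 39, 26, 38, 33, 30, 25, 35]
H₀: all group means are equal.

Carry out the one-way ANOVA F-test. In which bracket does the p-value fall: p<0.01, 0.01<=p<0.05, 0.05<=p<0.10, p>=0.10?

Group means [52.60, 23.67, 29.09, 31.78], grand mean 32.613
SSB = Σnᵢ(x̄ᵢ−x̄)² = 2620.357; SSW = ΣΣ(x−x̄ᵢ)² = 786.998
MSB = 2620.357/3 = 873.4523; MSW = 786.998/27 = 29.1481
F = MSB/MSW = 29.9660
df = (3, 27)
p-value (upper-tail) = 0.00000
→ bracket: p<0.01

p-value bracket: p<0.01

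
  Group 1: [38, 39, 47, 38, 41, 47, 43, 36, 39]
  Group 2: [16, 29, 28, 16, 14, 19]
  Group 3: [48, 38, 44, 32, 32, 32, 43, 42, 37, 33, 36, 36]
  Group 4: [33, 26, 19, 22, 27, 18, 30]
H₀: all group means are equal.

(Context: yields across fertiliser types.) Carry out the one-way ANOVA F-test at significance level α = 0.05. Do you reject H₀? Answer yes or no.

Group means [40.89, 20.33, 37.75, 25.00], grand mean 32.882
SSB = Σnᵢ(x̄ᵢ−x̄)² = 2241.057; SSW = ΣΣ(x−x̄ᵢ)² = 846.472
MSB = 2241.057/3 = 747.0191; MSW = 846.472/30 = 28.2157
F = MSB/MSW = 26.4753
df = (3, 30)
p-value (upper-tail) = 0.00000
At α=0.05: p < α → reject H₀

reject H₀: yes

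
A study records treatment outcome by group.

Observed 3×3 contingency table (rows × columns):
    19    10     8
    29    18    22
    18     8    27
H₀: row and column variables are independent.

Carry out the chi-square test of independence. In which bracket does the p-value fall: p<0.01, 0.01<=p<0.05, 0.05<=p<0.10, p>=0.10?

p-value bracket: 0.05<=p<0.10

Row totals [37, 69, 53], col totals [66, 36, 57], n=159
χ² = (19−15.36)²/15.36 + (10−8.38)²/8.38 + (8−13.26)²/13.26 + (29−28.64)²/28.64 + (18−15.62)²/15.62 + (22−24.74)²/24.74 + (18−22.00)²/22.00 + (8−12.00)²/12.00 + (27−19.00)²/19.00 = 9.3648
df = 4
p-value (upper-tail) = 0.05260
→ bracket: 0.05<=p<0.10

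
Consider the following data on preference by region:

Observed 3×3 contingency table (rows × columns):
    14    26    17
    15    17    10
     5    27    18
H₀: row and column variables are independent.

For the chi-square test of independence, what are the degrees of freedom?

degrees of freedom = 4

df = (r−1)(c−1) = (3−1)·(3−1) = 4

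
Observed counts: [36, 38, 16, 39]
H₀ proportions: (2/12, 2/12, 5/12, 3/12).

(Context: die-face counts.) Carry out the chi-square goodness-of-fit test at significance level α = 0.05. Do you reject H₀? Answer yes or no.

n = 129; E_i = n·p_i = [21.50, 21.50, 53.75, 32.25]
χ² = (36−21.50)²/21.50 + (38−21.50)²/21.50 + (16−53.75)²/53.75 + (39−32.25)²/32.25 = 50.3674
df = 3
p-value (upper-tail) = 0.00000
At α=0.05: p < α → reject H₀

reject H₀: yes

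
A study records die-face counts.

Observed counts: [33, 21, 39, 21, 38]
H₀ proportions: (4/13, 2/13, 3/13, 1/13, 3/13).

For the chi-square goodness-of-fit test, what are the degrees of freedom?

df = k − 1 = 5 − 1 = 4

degrees of freedom = 4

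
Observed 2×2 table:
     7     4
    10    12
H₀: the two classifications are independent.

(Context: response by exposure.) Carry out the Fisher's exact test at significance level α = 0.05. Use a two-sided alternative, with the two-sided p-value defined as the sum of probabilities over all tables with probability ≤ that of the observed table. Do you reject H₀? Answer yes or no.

Margins: r₁=11, r₂=22, c₁=17, c₂=16, n=33
p_obs = C(11,7)·C(22,10)/C(33,17); sum pmf over tables with pmf ≤ p_obs
p-value (two-sided) = 0.46464
At α=0.05: p ≥ α → fail to reject H₀

reject H₀: no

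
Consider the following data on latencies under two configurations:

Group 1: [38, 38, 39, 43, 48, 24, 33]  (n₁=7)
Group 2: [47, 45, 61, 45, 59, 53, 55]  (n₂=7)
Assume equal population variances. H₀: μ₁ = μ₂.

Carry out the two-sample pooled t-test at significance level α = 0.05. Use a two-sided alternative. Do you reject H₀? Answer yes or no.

reject H₀: yes

x̄₁=37.571, s₁=7.591, n₁=7
x̄₂=52.143, s₂=6.619, n₂=7
s_p² = [6·7.591² + 6·6.619²]/12 = 50.7143
SE = √(s_p²·(1/7+1/7)) = 3.8065
t = (37.571−52.143)/3.8065 = -3.8280
df = 12
p-value (two-sided) = 0.00240
At α=0.05: p < α → reject H₀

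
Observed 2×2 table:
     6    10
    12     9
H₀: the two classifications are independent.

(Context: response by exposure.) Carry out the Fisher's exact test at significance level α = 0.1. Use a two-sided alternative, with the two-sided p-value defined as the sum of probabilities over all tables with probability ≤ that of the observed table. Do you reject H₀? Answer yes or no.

Margins: r₁=16, r₂=21, c₁=18, c₂=19, n=37
p_obs = C(16,6)·C(21,12)/C(37,18); sum pmf over tables with pmf ≤ p_obs
p-value (two-sided) = 0.32454
At α=0.1: p ≥ α → fail to reject H₀

reject H₀: no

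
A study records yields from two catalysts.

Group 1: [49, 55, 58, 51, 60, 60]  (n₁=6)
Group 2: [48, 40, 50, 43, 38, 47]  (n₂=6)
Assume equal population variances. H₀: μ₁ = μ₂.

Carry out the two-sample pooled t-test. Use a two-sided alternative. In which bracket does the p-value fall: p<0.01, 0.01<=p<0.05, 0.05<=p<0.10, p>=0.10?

x̄₁=55.500, s₁=4.680, n₁=6
x̄₂=44.333, s₂=4.761, n₂=6
s_p² = [5·4.680² + 5·4.761²]/10 = 22.2833
SE = √(s_p²·(1/6+1/6)) = 2.7254
t = (55.500−44.333)/2.7254 = 4.0973
df = 10
p-value (two-sided) = 0.00215
→ bracket: p<0.01

p-value bracket: p<0.01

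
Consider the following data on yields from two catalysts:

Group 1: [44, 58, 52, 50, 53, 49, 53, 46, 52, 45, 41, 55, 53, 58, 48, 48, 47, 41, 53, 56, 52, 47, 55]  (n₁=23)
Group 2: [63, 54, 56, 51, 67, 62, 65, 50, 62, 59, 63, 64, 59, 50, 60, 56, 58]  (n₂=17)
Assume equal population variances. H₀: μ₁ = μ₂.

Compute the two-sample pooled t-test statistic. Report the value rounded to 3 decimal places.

x̄₁=50.261, s₁=4.892, n₁=23
x̄₂=58.765, s₂=5.274, n₂=17
s_p² = [22·4.892² + 16·5.274²]/38 = 25.5656
SE = √(s_p²·(1/23+1/17)) = 1.6172
t = (50.261−58.765)/1.6172 = -5.2583
df = 38

test statistic = -5.258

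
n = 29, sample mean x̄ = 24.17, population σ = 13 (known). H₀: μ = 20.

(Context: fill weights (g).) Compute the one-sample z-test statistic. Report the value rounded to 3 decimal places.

SE = σ/√n = 13/√29 = 2.4140
z = (x̄−μ₀)/SE = (24.17−20)/2.4140 = 1.7274

test statistic = 1.727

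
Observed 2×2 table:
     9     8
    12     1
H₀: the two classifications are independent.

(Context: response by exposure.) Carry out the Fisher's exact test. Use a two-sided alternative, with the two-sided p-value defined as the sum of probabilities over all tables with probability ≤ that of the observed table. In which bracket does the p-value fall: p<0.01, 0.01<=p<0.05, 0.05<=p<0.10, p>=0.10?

p-value bracket: 0.01<=p<0.05

Margins: r₁=17, r₂=13, c₁=21, c₂=9, n=30
p_obs = C(17,9)·C(13,12)/C(30,21); sum pmf over tables with pmf ≤ p_obs
p-value (two-sided) = 0.04168
→ bracket: 0.01<=p<0.05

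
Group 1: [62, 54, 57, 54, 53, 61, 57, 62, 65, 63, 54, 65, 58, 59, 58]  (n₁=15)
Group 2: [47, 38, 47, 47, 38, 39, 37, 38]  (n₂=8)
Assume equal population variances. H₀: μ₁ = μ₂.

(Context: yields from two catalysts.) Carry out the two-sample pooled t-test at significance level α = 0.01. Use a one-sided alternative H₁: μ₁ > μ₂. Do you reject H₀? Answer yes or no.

x̄₁=58.800, s₁=4.057, n₁=15
x̄₂=41.375, s₂=4.689, n₂=8
s_p² = [14·4.057² + 7·4.689²]/21 = 18.2988
SE = √(s_p²·(1/15+1/8)) = 1.8728
t = (58.800−41.375)/1.8728 = 9.3044
df = 21
p-value (one-sided, H₁ greater) = 0.00000
At α=0.01: p < α → reject H₀

reject H₀: yes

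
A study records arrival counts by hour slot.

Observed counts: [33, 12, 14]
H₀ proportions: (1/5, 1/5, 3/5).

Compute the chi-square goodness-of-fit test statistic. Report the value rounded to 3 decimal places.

test statistic = 51.028

n = 59; E_i = n·p_i = [11.80, 11.80, 35.40]
χ² = (33−11.80)²/11.80 + (12−11.80)²/11.80 + (14−35.40)²/35.40 = 51.0282
df = 2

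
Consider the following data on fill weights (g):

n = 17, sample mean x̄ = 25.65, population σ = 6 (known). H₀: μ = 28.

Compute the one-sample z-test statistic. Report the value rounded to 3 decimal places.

test statistic = -1.615

SE = σ/√n = 6/√17 = 1.4552
z = (x̄−μ₀)/SE = (25.65−28)/1.4552 = -1.6149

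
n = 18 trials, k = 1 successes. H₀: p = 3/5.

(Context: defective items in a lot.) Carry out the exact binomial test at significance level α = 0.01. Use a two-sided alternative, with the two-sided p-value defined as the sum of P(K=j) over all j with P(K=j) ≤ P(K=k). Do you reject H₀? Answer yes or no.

Exact binomial: n=18, k=1, p₀=3/5=0.6000
P(X=j) = C(n,j)·p₀^j·(1−p₀)^(n−j); p = Σ P(X=j) over j with P(X=j) ≤ P(X=1)
p-value (two-sided) = 0.00000
At α=0.01: p < α → reject H₀

reject H₀: yes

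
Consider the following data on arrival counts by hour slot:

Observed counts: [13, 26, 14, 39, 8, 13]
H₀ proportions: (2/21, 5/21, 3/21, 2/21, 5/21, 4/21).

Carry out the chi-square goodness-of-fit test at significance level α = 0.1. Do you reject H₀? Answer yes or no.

reject H₀: yes

n = 113; E_i = n·p_i = [10.76, 26.90, 16.14, 10.76, 26.90, 21.52]
χ² = (13−10.76)²/10.76 + (26−26.90)²/26.90 + (14−16.14)²/16.14 + (39−10.76)²/10.76 + (8−26.90)²/26.90 + (13−21.52)²/21.52 = 91.5332
df = 5
p-value (upper-tail) = 0.00000
At α=0.1: p < α → reject H₀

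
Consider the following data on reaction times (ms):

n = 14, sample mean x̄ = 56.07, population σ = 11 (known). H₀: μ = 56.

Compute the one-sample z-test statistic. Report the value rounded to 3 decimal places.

SE = σ/√n = 11/√14 = 2.9399
z = (x̄−μ₀)/SE = (56.07−56)/2.9399 = 0.0238

test statistic = 0.024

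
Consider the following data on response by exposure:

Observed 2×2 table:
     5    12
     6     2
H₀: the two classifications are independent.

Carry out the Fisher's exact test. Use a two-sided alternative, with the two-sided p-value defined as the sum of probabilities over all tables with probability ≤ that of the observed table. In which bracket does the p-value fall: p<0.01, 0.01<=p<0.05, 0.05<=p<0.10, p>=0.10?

p-value bracket: 0.05<=p<0.10

Margins: r₁=17, r₂=8, c₁=11, c₂=14, n=25
p_obs = C(17,5)·C(8,6)/C(25,11); sum pmf over tables with pmf ≤ p_obs
p-value (two-sided) = 0.08098
→ bracket: 0.05<=p<0.10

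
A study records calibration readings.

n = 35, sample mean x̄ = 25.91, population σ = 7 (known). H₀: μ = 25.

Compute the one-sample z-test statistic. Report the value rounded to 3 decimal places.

SE = σ/√n = 7/√35 = 1.1832
z = (x̄−μ₀)/SE = (25.91−25)/1.1832 = 0.7691

test statistic = 0.769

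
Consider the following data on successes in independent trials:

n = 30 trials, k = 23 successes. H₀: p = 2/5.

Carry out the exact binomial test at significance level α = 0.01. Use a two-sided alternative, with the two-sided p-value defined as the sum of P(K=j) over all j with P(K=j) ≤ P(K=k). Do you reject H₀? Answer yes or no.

Exact binomial: n=30, k=23, p₀=2/5=0.4000
P(X=j) = C(n,j)·p₀^j·(1−p₀)^(n−j); p = Σ P(X=j) over j with P(X=j) ≤ P(X=23)
p-value (two-sided) = 0.00005
At α=0.01: p < α → reject H₀

reject H₀: yes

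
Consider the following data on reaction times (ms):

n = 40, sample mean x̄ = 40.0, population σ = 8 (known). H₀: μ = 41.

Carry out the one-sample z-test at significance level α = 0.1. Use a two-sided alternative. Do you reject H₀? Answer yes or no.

SE = σ/√n = 8/√40 = 1.2649
z = (x̄−μ₀)/SE = (40.0−41)/1.2649 = -0.7906
p-value (two-sided) = 0.42920
At α=0.1: p ≥ α → fail to reject H₀

reject H₀: no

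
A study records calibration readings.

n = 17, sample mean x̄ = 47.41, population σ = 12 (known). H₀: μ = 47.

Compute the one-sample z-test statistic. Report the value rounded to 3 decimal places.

SE = σ/√n = 12/√17 = 2.9104
z = (x̄−μ₀)/SE = (47.41−47)/2.9104 = 0.1409

test statistic = 0.141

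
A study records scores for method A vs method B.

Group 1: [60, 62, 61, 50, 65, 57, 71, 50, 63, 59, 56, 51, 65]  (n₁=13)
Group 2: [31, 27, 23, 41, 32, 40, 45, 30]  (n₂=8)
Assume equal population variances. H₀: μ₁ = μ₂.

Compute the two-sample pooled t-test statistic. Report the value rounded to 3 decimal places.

test statistic = 8.334

x̄₁=59.231, s₁=6.353, n₁=13
x̄₂=33.625, s₂=7.596, n₂=8
s_p² = [12·6.353² + 7·7.596²]/19 = 46.7465
SE = √(s_p²·(1/13+1/8)) = 3.0723
t = (59.231−33.625)/3.0723 = 8.3343
df = 19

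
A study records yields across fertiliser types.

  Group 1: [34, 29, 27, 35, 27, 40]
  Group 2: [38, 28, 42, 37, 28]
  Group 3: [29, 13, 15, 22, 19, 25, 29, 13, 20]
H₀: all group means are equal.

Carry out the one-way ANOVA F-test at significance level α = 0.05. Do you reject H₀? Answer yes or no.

reject H₀: yes

Group means [32.00, 34.60, 20.56], grand mean 27.500
SSB = Σnᵢ(x̄ᵢ−x̄)² = 807.578; SSW = ΣΣ(x−x̄ᵢ)² = 607.422
MSB = 807.578/2 = 403.7889; MSW = 607.422/17 = 35.7307
F = MSB/MSW = 11.3009
df = (2, 17)
p-value (upper-tail) = 0.00076
At α=0.05: p < α → reject H₀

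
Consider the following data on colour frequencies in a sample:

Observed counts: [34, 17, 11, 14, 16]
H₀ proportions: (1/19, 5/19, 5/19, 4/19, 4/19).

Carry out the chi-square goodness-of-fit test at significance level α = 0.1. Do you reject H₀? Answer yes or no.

n = 92; E_i = n·p_i = [4.84, 24.21, 24.21, 19.37, 19.37]
χ² = (34−4.84)²/4.84 + (17−24.21)²/24.21 + (11−24.21)²/24.21 + (14−19.37)²/19.37 + (16−19.37)²/19.37 = 187.0109
df = 4
p-value (upper-tail) = 0.00000
At α=0.1: p < α → reject H₀

reject H₀: yes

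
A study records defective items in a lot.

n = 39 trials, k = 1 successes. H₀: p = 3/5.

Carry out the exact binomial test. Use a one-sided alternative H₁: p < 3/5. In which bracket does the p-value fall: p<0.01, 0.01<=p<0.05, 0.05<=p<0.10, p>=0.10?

p-value bracket: p<0.01

Exact binomial: n=39, k=1, p₀=3/5=0.6000
P(X≤1) from Σ C(n,i)·p₀^i·(1−p₀)^(n−i)
p-value (one-sided, H₁ less) = 0.00000
→ bracket: p<0.01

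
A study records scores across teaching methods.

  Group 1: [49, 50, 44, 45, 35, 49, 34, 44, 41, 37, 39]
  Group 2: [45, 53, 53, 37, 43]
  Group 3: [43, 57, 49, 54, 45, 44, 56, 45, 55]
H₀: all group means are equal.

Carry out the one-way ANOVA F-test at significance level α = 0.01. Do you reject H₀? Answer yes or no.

Group means [42.45, 46.20, 49.78], grand mean 45.840
SSB = Σnᵢ(x̄ᵢ−x̄)² = 266.277; SSW = ΣΣ(x−x̄ᵢ)² = 775.083
MSB = 266.277/2 = 133.1386; MSW = 775.083/22 = 35.2310
F = MSB/MSW = 3.7790
df = (2, 22)
p-value (upper-tail) = 0.03883
At α=0.01: p ≥ α → fail to reject H₀

reject H₀: no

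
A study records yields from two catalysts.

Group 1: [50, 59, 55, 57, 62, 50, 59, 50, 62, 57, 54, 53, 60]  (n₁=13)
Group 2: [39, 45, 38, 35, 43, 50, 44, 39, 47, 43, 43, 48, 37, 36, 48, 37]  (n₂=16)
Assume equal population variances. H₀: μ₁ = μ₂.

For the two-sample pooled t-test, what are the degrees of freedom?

degrees of freedom = 27

df = n₁ + n₂ − 2 = 13 + 16 − 2 = 27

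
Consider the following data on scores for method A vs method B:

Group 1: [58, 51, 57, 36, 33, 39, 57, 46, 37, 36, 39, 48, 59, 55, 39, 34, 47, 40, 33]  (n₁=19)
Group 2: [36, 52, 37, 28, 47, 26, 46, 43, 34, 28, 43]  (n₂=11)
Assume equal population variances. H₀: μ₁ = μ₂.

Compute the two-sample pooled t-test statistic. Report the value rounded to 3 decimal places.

x̄₁=44.421, s₁=9.323, n₁=19
x̄₂=38.182, s₂=8.693, n₂=11
s_p² = [18·9.323² + 10·8.693²]/28 = 82.8667
SE = √(s_p²·(1/19+1/11)) = 3.4489
t = (44.421−38.182)/3.4489 = 1.8091
df = 28

test statistic = 1.809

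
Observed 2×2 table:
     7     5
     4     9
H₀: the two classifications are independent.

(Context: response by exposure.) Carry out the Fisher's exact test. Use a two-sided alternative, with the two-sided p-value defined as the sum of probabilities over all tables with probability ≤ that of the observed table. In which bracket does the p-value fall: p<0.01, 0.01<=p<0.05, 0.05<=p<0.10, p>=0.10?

p-value bracket: p>=0.10

Margins: r₁=12, r₂=13, c₁=11, c₂=14, n=25
p_obs = C(12,7)·C(13,4)/C(25,11); sum pmf over tables with pmf ≤ p_obs
p-value (two-sided) = 0.23774
→ bracket: p>=0.10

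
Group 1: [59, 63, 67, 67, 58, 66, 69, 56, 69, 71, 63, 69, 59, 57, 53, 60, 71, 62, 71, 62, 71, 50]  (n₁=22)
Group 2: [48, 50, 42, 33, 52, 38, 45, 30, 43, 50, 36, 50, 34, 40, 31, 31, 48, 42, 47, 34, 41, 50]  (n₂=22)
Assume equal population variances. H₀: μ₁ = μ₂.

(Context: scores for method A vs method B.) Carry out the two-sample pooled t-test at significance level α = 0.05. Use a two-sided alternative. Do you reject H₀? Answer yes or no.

reject H₀: yes

x̄₁=63.318, s₁=6.267, n₁=22
x̄₂=41.591, s₂=7.275, n₂=22
s_p² = [21·6.267² + 21·7.275²]/42 = 46.0974
SE = √(s_p²·(1/22+1/22)) = 2.0471
t = (63.318−41.591)/2.0471 = 10.6136
df = 42
p-value (two-sided) = 0.00000
At α=0.05: p < α → reject H₀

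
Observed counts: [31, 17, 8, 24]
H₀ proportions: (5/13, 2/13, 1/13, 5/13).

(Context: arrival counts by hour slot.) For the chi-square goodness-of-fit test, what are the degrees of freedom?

df = k − 1 = 4 − 1 = 3

degrees of freedom = 3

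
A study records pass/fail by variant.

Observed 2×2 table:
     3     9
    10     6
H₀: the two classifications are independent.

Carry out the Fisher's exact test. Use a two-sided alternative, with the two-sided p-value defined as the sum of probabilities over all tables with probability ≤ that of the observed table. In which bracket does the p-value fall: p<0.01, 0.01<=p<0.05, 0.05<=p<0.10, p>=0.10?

p-value bracket: 0.05<=p<0.10

Margins: r₁=12, r₂=16, c₁=13, c₂=15, n=28
p_obs = C(12,3)·C(16,10)/C(28,13); sum pmf over tables with pmf ≤ p_obs
p-value (two-sided) = 0.06707
→ bracket: 0.05<=p<0.10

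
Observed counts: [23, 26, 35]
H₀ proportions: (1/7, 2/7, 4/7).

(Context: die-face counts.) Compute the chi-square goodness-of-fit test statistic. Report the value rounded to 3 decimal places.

test statistic = 13.771

n = 84; E_i = n·p_i = [12.00, 24.00, 48.00]
χ² = (23−12.00)²/12.00 + (26−24.00)²/24.00 + (35−48.00)²/48.00 = 13.7708
df = 2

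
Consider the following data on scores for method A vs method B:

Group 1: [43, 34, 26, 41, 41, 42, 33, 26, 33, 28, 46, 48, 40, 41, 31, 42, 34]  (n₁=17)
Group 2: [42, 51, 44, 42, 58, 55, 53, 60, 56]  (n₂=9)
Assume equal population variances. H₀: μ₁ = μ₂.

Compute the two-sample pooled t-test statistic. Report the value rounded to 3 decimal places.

test statistic = -5.007

x̄₁=37.000, s₁=6.865, n₁=17
x̄₂=51.222, s₂=6.942, n₂=9
s_p² = [16·6.865² + 8·6.942²]/24 = 47.4815
SE = √(s_p²·(1/17+1/9)) = 2.8406
t = (37.000−51.222)/2.8406 = -5.0068
df = 24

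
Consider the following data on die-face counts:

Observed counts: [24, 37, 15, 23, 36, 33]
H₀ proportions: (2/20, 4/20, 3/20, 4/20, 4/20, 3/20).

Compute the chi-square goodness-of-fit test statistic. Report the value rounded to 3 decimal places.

test statistic = 13.488

n = 168; E_i = n·p_i = [16.80, 33.60, 25.20, 33.60, 33.60, 25.20]
χ² = (24−16.80)²/16.80 + (37−33.60)²/33.60 + (15−25.20)²/25.20 + (23−33.60)²/33.60 + (36−33.60)²/33.60 + (33−25.20)²/25.20 = 13.4881
df = 5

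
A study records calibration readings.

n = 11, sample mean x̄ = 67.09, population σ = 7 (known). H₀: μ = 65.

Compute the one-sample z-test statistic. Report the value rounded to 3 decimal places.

SE = σ/√n = 7/√11 = 2.1106
z = (x̄−μ₀)/SE = (67.09−65)/2.1106 = 0.9902

test statistic = 0.990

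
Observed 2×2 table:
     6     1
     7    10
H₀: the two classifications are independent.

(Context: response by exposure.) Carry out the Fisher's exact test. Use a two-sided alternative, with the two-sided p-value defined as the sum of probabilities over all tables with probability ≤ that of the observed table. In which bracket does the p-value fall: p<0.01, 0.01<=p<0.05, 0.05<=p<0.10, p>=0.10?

Margins: r₁=7, r₂=17, c₁=13, c₂=11, n=24
p_obs = C(7,6)·C(17,7)/C(24,13); sum pmf over tables with pmf ≤ p_obs
p-value (two-sided) = 0.07780
→ bracket: 0.05<=p<0.10

p-value bracket: 0.05<=p<0.10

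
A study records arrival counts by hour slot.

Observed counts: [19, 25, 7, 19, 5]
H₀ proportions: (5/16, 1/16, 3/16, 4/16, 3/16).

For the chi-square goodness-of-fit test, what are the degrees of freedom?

degrees of freedom = 4

df = k − 1 = 5 − 1 = 4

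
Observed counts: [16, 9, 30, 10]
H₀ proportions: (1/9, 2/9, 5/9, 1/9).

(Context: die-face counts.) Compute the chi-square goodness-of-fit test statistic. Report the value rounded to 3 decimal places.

n = 65; E_i = n·p_i = [7.22, 14.44, 36.11, 7.22]
χ² = (16−7.22)²/7.22 + (9−14.44)²/14.44 + (30−36.11)²/36.11 + (10−7.22)²/7.22 = 14.8231
df = 3

test statistic = 14.823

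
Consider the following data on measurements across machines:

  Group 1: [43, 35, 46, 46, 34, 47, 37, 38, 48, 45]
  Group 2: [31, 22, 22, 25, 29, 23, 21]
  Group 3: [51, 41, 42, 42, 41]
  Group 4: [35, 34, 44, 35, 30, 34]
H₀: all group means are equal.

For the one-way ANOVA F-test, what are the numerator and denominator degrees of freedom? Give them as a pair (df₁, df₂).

k = 4 groups, N = 28 total
df = (k−1, N−k) = (4−1, 28−4) = (3, 24)

degrees of freedom = [3, 24]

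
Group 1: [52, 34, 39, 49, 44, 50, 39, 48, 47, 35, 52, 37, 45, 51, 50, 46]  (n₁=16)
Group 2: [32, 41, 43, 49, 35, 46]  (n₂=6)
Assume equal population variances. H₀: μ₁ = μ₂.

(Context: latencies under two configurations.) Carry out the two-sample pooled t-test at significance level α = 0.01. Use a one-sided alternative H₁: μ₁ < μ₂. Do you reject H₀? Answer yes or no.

reject H₀: no

x̄₁=44.875, s₁=6.174, n₁=16
x̄₂=41.000, s₂=6.481, n₂=6
s_p² = [15·6.174² + 5·6.481²]/20 = 39.0875
SE = √(s_p²·(1/16+1/6)) = 2.9929
t = (44.875−41.000)/2.9929 = 1.2947
df = 20
p-value (one-sided, H₁ less) = 0.89492
At α=0.01: p ≥ α → fail to reject H₀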